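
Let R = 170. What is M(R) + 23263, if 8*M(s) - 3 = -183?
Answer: 46481/2 ≈ 23241.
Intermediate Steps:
M(s) = -45/2 (M(s) = 3/8 + (1/8)*(-183) = 3/8 - 183/8 = -45/2)
M(R) + 23263 = -45/2 + 23263 = 46481/2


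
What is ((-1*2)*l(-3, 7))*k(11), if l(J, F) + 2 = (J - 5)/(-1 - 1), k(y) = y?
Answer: -44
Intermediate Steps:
l(J, F) = 1/2 - J/2 (l(J, F) = -2 + (J - 5)/(-1 - 1) = -2 + (-5 + J)/(-2) = -2 + (-5 + J)*(-1/2) = -2 + (5/2 - J/2) = 1/2 - J/2)
((-1*2)*l(-3, 7))*k(11) = ((-1*2)*(1/2 - 1/2*(-3)))*11 = -2*(1/2 + 3/2)*11 = -2*2*11 = -4*11 = -44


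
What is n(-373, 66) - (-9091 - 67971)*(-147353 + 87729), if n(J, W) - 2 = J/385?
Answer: -1768976704483/385 ≈ -4.5947e+9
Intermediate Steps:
n(J, W) = 2 + J/385
n(-373, 66) - (-9091 - 67971)*(-147353 + 87729) = (2 + (1/385)*(-373)) - (-9091 - 67971)*(-147353 + 87729) = (2 - 373/385) - (-77062)*(-59624) = 397/385 - 1*4594744688 = 397/385 - 4594744688 = -1768976704483/385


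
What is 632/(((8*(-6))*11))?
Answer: -79/66 ≈ -1.1970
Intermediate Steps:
632/(((8*(-6))*11)) = 632/((-48*11)) = 632/(-528) = 632*(-1/528) = -79/66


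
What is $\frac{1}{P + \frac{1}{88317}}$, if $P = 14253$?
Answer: $\frac{88317}{1258782202} \approx 7.0161 \cdot 10^{-5}$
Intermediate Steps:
$\frac{1}{P + \frac{1}{88317}} = \frac{1}{14253 + \frac{1}{88317}} = \frac{1}{\frac{1258782202}{88317}} = \frac{88317}{1258782202}$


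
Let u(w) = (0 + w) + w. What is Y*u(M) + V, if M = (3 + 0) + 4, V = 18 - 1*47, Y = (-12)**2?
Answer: 1987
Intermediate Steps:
Y = 144
V = -29 (V = 18 - 47 = -29)
M = 7 (M = 3 + 4 = 7)
u(w) = 2*w (u(w) = w + w = 2*w)
Y*u(M) + V = 144*(2*7) - 29 = 144*14 - 29 = 2016 - 29 = 1987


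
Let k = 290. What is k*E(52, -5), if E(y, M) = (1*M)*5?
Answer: -7250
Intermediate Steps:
E(y, M) = 5*M (E(y, M) = M*5 = 5*M)
k*E(52, -5) = 290*(5*(-5)) = 290*(-25) = -7250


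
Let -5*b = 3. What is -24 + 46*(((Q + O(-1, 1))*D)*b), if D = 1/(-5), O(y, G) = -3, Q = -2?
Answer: -258/5 ≈ -51.600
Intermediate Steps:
D = -1/5 ≈ -0.20000
b = -3/5 (b = -1/5*3 = -3/5 ≈ -0.60000)
-24 + 46*(((Q + O(-1, 1))*D)*b) = -24 + 46*(((-2 - 3)*(-1/5))*(-3/5)) = -24 + 46*(-5*(-1/5)*(-3/5)) = -24 + 46*(1*(-3/5)) = -24 + 46*(-3/5) = -24 - 138/5 = -258/5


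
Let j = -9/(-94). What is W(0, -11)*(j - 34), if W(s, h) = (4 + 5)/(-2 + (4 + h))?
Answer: 3187/94 ≈ 33.904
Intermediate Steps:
W(s, h) = 9/(2 + h)
j = 9/94 (j = -9*(-1/94) = 9/94 ≈ 0.095745)
W(0, -11)*(j - 34) = (9/(2 - 11))*(9/94 - 34) = (9/(-9))*(-3187/94) = (9*(-⅑))*(-3187/94) = -1*(-3187/94) = 3187/94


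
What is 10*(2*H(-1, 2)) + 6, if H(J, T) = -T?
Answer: -34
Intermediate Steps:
10*(2*H(-1, 2)) + 6 = 10*(2*(-1*2)) + 6 = 10*(2*(-2)) + 6 = 10*(-4) + 6 = -40 + 6 = -34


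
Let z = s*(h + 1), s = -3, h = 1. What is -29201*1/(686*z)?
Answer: 29201/4116 ≈ 7.0945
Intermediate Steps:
z = -6 (z = -3*(1 + 1) = -3*2 = -6)
-29201*1/(686*z) = -29201/((-6*686)) = -29201/(-4116) = -29201*(-1/4116) = 29201/4116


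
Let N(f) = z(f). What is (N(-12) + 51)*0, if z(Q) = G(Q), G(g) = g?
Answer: 0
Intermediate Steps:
z(Q) = Q
N(f) = f
(N(-12) + 51)*0 = (-12 + 51)*0 = 39*0 = 0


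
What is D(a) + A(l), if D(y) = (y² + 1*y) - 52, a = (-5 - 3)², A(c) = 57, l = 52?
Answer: 4165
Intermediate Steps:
a = 64 (a = (-8)² = 64)
D(y) = -52 + y + y² (D(y) = (y² + y) - 52 = (y + y²) - 52 = -52 + y + y²)
D(a) + A(l) = (-52 + 64 + 64²) + 57 = (-52 + 64 + 4096) + 57 = 4108 + 57 = 4165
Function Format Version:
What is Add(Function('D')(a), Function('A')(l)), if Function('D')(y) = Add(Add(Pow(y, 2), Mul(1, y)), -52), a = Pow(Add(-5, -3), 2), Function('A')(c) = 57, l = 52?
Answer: 4165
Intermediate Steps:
a = 64 (a = Pow(-8, 2) = 64)
Function('D')(y) = Add(-52, y, Pow(y, 2)) (Function('D')(y) = Add(Add(Pow(y, 2), y), -52) = Add(Add(y, Pow(y, 2)), -52) = Add(-52, y, Pow(y, 2)))
Add(Function('D')(a), Function('A')(l)) = Add(Add(-52, 64, Pow(64, 2)), 57) = Add(Add(-52, 64, 4096), 57) = Add(4108, 57) = 4165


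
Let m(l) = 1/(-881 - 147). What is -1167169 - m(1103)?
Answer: -1199849731/1028 ≈ -1.1672e+6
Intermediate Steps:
m(l) = -1/1028 (m(l) = 1/(-1028) = -1/1028)
-1167169 - m(1103) = -1167169 - 1*(-1/1028) = -1167169 + 1/1028 = -1199849731/1028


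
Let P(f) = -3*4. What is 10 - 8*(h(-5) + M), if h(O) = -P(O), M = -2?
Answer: -70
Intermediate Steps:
P(f) = -12
h(O) = 12 (h(O) = -1*(-12) = 12)
10 - 8*(h(-5) + M) = 10 - 8*(12 - 2) = 10 - 8*10 = 10 - 80 = -70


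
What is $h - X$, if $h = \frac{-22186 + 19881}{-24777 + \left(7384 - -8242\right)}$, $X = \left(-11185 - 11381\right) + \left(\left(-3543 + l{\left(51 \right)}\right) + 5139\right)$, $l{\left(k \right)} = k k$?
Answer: $\frac{168097024}{9151} \approx 18369.0$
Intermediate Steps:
$l{\left(k \right)} = k^{2}$
$X = -18369$ ($X = \left(-11185 - 11381\right) + \left(\left(-3543 + 51^{2}\right) + 5139\right) = -22566 + \left(\left(-3543 + 2601\right) + 5139\right) = -22566 + \left(-942 + 5139\right) = -22566 + 4197 = -18369$)
$h = \frac{2305}{9151}$ ($h = - \frac{2305}{-24777 + \left(7384 + 8242\right)} = - \frac{2305}{-24777 + 15626} = - \frac{2305}{-9151} = \left(-2305\right) \left(- \frac{1}{9151}\right) = \frac{2305}{9151} \approx 0.25188$)
$h - X = \frac{2305}{9151} - -18369 = \frac{2305}{9151} + 18369 = \frac{168097024}{9151}$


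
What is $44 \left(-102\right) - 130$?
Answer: $-4618$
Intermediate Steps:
$44 \left(-102\right) - 130 = -4488 - 130 = -4618$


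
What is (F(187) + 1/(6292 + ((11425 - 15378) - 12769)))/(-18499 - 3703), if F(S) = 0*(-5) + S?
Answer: -1950409/231566860 ≈ -0.0084227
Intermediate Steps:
F(S) = S (F(S) = 0 + S = S)
(F(187) + 1/(6292 + ((11425 - 15378) - 12769)))/(-18499 - 3703) = (187 + 1/(6292 + ((11425 - 15378) - 12769)))/(-18499 - 3703) = (187 + 1/(6292 + (-3953 - 12769)))/(-22202) = (187 + 1/(6292 - 16722))*(-1/22202) = (187 + 1/(-10430))*(-1/22202) = (187 - 1/10430)*(-1/22202) = (1950409/10430)*(-1/22202) = -1950409/231566860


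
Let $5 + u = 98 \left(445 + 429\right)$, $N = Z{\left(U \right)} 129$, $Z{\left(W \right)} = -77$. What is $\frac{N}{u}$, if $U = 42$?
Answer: $- \frac{3311}{28549} \approx -0.11598$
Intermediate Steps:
$N = -9933$ ($N = \left(-77\right) 129 = -9933$)
$u = 85647$ ($u = -5 + 98 \left(445 + 429\right) = -5 + 98 \cdot 874 = -5 + 85652 = 85647$)
$\frac{N}{u} = - \frac{9933}{85647} = \left(-9933\right) \frac{1}{85647} = - \frac{3311}{28549}$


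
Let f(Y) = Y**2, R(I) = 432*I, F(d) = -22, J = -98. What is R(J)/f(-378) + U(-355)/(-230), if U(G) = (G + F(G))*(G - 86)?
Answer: -4490779/6210 ≈ -723.15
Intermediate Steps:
U(G) = (-86 + G)*(-22 + G) (U(G) = (G - 22)*(G - 86) = (-22 + G)*(-86 + G) = (-86 + G)*(-22 + G))
R(J)/f(-378) + U(-355)/(-230) = (432*(-98))/((-378)**2) + (1892 + (-355)**2 - 108*(-355))/(-230) = -42336/142884 + (1892 + 126025 + 38340)*(-1/230) = -42336*1/142884 + 166257*(-1/230) = -8/27 - 166257/230 = -4490779/6210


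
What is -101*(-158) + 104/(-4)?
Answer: 15932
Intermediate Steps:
-101*(-158) + 104/(-4) = 15958 + 104*(-¼) = 15958 - 26 = 15932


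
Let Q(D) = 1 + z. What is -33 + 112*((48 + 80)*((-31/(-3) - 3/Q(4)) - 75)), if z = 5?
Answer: -2802787/3 ≈ -9.3426e+5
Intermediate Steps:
Q(D) = 6 (Q(D) = 1 + 5 = 6)
-33 + 112*((48 + 80)*((-31/(-3) - 3/Q(4)) - 75)) = -33 + 112*((48 + 80)*((-31/(-3) - 3/6) - 75)) = -33 + 112*(128*((-31*(-⅓) - 3*⅙) - 75)) = -33 + 112*(128*((31/3 - ½) - 75)) = -33 + 112*(128*(59/6 - 75)) = -33 + 112*(128*(-391/6)) = -33 + 112*(-25024/3) = -33 - 2802688/3 = -2802787/3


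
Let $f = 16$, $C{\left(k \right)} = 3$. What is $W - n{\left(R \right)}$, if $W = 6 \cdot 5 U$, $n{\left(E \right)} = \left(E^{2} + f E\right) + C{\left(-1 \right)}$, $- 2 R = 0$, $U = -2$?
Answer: $-63$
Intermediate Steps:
$R = 0$ ($R = \left(- \frac{1}{2}\right) 0 = 0$)
$n{\left(E \right)} = 3 + E^{2} + 16 E$ ($n{\left(E \right)} = \left(E^{2} + 16 E\right) + 3 = 3 + E^{2} + 16 E$)
$W = -60$ ($W = 6 \cdot 5 \left(-2\right) = 30 \left(-2\right) = -60$)
$W - n{\left(R \right)} = -60 - \left(3 + 0^{2} + 16 \cdot 0\right) = -60 - \left(3 + 0 + 0\right) = -60 - 3 = -63$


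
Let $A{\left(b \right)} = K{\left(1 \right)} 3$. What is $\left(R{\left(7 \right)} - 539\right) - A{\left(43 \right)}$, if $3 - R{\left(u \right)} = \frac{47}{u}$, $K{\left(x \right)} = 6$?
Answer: $- \frac{3925}{7} \approx -560.71$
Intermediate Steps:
$R{\left(u \right)} = 3 - \frac{47}{u}$
$A{\left(b \right)} = 18$ ($A{\left(b \right)} = 6 \cdot 3 = 18$)
$\left(R{\left(7 \right)} - 539\right) - A{\left(43 \right)} = \left(\left(3 - \frac{47}{7}\right) - 539\right) - 18 = \left(- \frac{26}{7} - 539\right) - 18 = - \frac{3799}{7} - 18 = - \frac{3925}{7}$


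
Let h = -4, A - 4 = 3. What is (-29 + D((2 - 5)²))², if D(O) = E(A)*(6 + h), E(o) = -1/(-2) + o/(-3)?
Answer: 9604/9 ≈ 1067.1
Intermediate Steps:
A = 7 (A = 4 + 3 = 7)
E(o) = ½ - o/3 (E(o) = -1*(-½) + o*(-⅓) = ½ - o/3)
D(O) = -11/3 (D(O) = (½ - ⅓*7)*(6 - 4) = (½ - 7/3)*2 = -11/6*2 = -11/3)
(-29 + D((2 - 5)²))² = (-29 - 11/3)² = (-98/3)² = 9604/9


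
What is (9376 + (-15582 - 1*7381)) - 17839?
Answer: -31426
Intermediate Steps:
(9376 + (-15582 - 1*7381)) - 17839 = (9376 + (-15582 - 7381)) - 17839 = (9376 - 22963) - 17839 = -13587 - 17839 = -31426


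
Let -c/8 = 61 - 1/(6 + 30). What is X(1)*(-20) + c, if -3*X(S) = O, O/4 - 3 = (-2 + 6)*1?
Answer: -2710/9 ≈ -301.11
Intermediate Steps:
O = 28 (O = 12 + 4*((-2 + 6)*1) = 12 + 4*(4*1) = 12 + 4*4 = 12 + 16 = 28)
X(S) = -28/3 (X(S) = -⅓*28 = -28/3)
c = -4390/9 (c = -8*(61 - 1/(6 + 30)) = -8*(61 - 1/36) = -8*2195/36 = -4390/9 ≈ -487.78)
X(1)*(-20) + c = -28/3*(-20) - 4390/9 = 560/3 - 4390/9 = -2710/9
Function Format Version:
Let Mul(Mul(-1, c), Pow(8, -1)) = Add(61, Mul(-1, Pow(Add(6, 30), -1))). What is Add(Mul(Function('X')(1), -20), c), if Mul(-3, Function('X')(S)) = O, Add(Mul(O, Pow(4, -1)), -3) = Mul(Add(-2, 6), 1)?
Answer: Rational(-2710, 9) ≈ -301.11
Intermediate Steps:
O = 28 (O = Add(12, Mul(4, Mul(Add(-2, 6), 1))) = Add(12, Mul(4, Mul(4, 1))) = Add(12, Mul(4, 4)) = Add(12, 16) = 28)
Function('X')(S) = Rational(-28, 3) (Function('X')(S) = Mul(Rational(-1, 3), 28) = Rational(-28, 3))
c = Rational(-4390, 9) (c = Mul(-8, Add(61, Mul(-1, Pow(Add(6, 30), -1)))) = Mul(-8, Add(61, Mul(-1, Pow(36, -1)))) = Mul(-8, Add(61, Mul(-1, Rational(1, 36)))) = Mul(-8, Add(61, Rational(-1, 36))) = Mul(-8, Rational(2195, 36)) = Rational(-4390, 9) ≈ -487.78)
Add(Mul(Function('X')(1), -20), c) = Add(Mul(Rational(-28, 3), -20), Rational(-4390, 9)) = Add(Rational(560, 3), Rational(-4390, 9)) = Rational(-2710, 9)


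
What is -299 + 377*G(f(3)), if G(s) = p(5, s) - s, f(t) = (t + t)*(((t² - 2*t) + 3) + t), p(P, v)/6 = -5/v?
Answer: -187798/9 ≈ -20866.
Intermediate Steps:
p(P, v) = -30/v (p(P, v) = 6*(-5/v) = -30/v)
f(t) = 2*t*(3 + t² - t) (f(t) = (2*t)*((3 + t² - 2*t) + t) = (2*t)*(3 + t² - t) = 2*t*(3 + t² - t))
G(s) = -s - 30/s (G(s) = -30/s - s = -s - 30/s)
-299 + 377*G(f(3)) = -299 + 377*(-2*3*(3 + 3² - 1*3) - 30*1/(6*(3 + 3² - 1*3))) = -299 + 377*(-2*3*(3 + 9 - 3) - 30*1/(6*(3 + 9 - 3))) = -299 + 377*(-2*3*9 - 30/(2*3*9)) = -299 + 377*(-1*54 - 30/54) = -299 + 377*(-54 - 30*1/54) = -299 + 377*(-54 - 5/9) = -299 + 377*(-491/9) = -299 - 185107/9 = -187798/9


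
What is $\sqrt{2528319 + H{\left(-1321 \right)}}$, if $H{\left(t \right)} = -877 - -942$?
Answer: $8 \sqrt{39506} \approx 1590.1$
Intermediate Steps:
$H{\left(t \right)} = 65$ ($H{\left(t \right)} = -877 + 942 = 65$)
$\sqrt{2528319 + H{\left(-1321 \right)}} = \sqrt{2528319 + 65} = \sqrt{2528384} = 8 \sqrt{39506}$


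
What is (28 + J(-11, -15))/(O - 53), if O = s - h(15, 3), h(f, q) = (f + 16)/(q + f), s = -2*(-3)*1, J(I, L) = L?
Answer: -234/877 ≈ -0.26682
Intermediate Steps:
s = 6 (s = 6*1 = 6)
h(f, q) = (16 + f)/(f + q)
O = 77/18 (O = 6 - (16 + 15)/(15 + 3) = 6 - 31/18 = 77/18 ≈ 4.2778)
(28 + J(-11, -15))/(O - 53) = (28 - 15)/(77/18 - 53) = 13/(-877/18) = 13*(-18/877) = -234/877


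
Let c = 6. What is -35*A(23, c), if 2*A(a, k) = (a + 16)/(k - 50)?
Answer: 1365/88 ≈ 15.511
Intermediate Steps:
A(a, k) = (16 + a)/(2*(-50 + k)) (A(a, k) = ((a + 16)/(k - 50))/2 = ((16 + a)/(-50 + k))/2 = (16 + a)/(2*(-50 + k)))
-35*A(23, c) = -35*(16 + 23)/(2*(-50 + 6)) = -35*39/(2*(-44)) = -35*(-1)*39/(2*44) = -35*(-39/88) = 1365/88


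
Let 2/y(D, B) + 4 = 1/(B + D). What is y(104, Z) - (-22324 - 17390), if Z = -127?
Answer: 3693356/93 ≈ 39714.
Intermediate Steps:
y(D, B) = 2/(-4 + 1/(B + D))
y(104, Z) - (-22324 - 17390) = 2*(-1*(-127) - 1*104)/(-1 + 4*(-127) + 4*104) - (-22324 - 17390) = 2*(127 - 104)/(-1 - 508 + 416) - 1*(-39714) = 2*23/(-93) + 39714 = 2*(-1/93)*23 + 39714 = -46/93 + 39714 = 3693356/93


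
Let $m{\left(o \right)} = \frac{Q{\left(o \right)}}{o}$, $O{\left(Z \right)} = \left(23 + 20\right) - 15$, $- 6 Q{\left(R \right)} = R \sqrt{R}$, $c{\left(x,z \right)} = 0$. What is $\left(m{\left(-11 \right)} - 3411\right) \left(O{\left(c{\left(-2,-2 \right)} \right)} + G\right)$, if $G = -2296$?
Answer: $7736148 + 378 i \sqrt{11} \approx 7.7361 \cdot 10^{6} + 1253.7 i$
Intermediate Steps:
$Q{\left(R \right)} = - \frac{R^{\frac{3}{2}}}{6}$ ($Q{\left(R \right)} = - \frac{R \sqrt{R}}{6} = - \frac{R^{\frac{3}{2}}}{6}$)
$O{\left(Z \right)} = 28$ ($O{\left(Z \right)} = 43 - 15 = 28$)
$m{\left(o \right)} = - \frac{\sqrt{o}}{6}$ ($m{\left(o \right)} = \frac{\left(- \frac{1}{6}\right) o^{\frac{3}{2}}}{o} = - \frac{\sqrt{o}}{6}$)
$\left(m{\left(-11 \right)} - 3411\right) \left(O{\left(c{\left(-2,-2 \right)} \right)} + G\right) = \left(- \frac{\sqrt{-11}}{6} - 3411\right) \left(28 - 2296\right) = \left(- \frac{i \sqrt{11}}{6} - 3411\right) \left(-2268\right) = \left(-3411 - \frac{i \sqrt{11}}{6}\right) \left(-2268\right) = 7736148 + 378 i \sqrt{11}$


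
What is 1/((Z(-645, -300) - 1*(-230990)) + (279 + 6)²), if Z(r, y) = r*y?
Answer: 1/505715 ≈ 1.9774e-6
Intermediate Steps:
1/((Z(-645, -300) - 1*(-230990)) + (279 + 6)²) = 1/((-645*(-300) - 1*(-230990)) + (279 + 6)²) = 1/((193500 + 230990) + 285²) = 1/(424490 + 81225) = 1/505715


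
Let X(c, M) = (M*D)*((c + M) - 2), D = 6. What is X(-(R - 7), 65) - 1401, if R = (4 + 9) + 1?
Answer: 20439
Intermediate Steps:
R = 14 (R = 13 + 1 = 14)
X(c, M) = 6*M*(-2 + M + c) (X(c, M) = (M*6)*((c + M) - 2) = (6*M)*((M + c) - 2) = (6*M)*(-2 + M + c) = 6*M*(-2 + M + c))
X(-(R - 7), 65) - 1401 = 6*65*(-2 + 65 - (14 - 7)) - 1401 = 6*65*(-2 + 65 - 1*7) - 1401 = 6*65*(-2 + 65 - 7) - 1401 = 6*65*56 - 1401 = 21840 - 1401 = 20439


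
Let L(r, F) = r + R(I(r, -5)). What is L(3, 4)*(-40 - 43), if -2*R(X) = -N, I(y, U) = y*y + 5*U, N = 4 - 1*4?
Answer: -249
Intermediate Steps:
N = 0 (N = 4 - 4 = 0)
I(y, U) = y**2 + 5*U
R(X) = 0 (R(X) = -(-1)*0/2 = -1/2*0 = 0)
L(r, F) = r (L(r, F) = r + 0 = r)
L(3, 4)*(-40 - 43) = 3*(-40 - 43) = 3*(-83) = -249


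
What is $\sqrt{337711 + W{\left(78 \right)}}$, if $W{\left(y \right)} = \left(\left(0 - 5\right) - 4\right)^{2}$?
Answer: $8 \sqrt{5278} \approx 581.2$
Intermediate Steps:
$W{\left(y \right)} = 81$ ($W{\left(y \right)} = \left(\left(0 - 5\right) - 4\right)^{2} = \left(-5 - 4\right)^{2} = \left(-9\right)^{2} = 81$)
$\sqrt{337711 + W{\left(78 \right)}} = \sqrt{337711 + 81} = \sqrt{337792} = 8 \sqrt{5278}$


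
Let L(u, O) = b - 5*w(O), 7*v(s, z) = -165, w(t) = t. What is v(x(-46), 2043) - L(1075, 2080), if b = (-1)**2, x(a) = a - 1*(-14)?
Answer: 72628/7 ≈ 10375.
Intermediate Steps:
x(a) = 14 + a (x(a) = a + 14 = 14 + a)
b = 1
v(s, z) = -165/7 (v(s, z) = (1/7)*(-165) = -165/7)
L(u, O) = 1 - 5*O
v(x(-46), 2043) - L(1075, 2080) = -165/7 - (1 - 5*2080) = -165/7 - (1 - 10400) = -165/7 - 1*(-10399) = -165/7 + 10399 = 72628/7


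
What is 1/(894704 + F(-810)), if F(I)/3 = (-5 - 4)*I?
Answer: 1/916574 ≈ 1.0910e-6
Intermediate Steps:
F(I) = -27*I (F(I) = 3*((-5 - 4)*I) = 3*(-9*I) = -27*I)
1/(894704 + F(-810)) = 1/(894704 - 27*(-810)) = 1/(894704 + 21870) = 1/916574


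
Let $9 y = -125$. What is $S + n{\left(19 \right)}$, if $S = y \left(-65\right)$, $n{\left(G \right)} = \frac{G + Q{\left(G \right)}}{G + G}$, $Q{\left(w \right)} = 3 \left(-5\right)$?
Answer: $\frac{154393}{171} \approx 902.88$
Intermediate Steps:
$y = - \frac{125}{9}$ ($y = \frac{1}{9} \left(-125\right) = - \frac{125}{9} \approx -13.889$)
$Q{\left(w \right)} = -15$
$n{\left(G \right)} = \frac{-15 + G}{2 G}$ ($n{\left(G \right)} = \frac{G - 15}{G + G} = \frac{-15 + G}{2 G}$)
$S = \frac{8125}{9}$ ($S = \left(- \frac{125}{9}\right) \left(-65\right) = \frac{8125}{9} \approx 902.78$)
$S + n{\left(19 \right)} = \frac{8125}{9} + \frac{-15 + 19}{2 \cdot 19} = \frac{8125}{9} + \frac{1}{2} \cdot \frac{1}{19} \cdot 4 = \frac{8125}{9} + \frac{2}{19} = \frac{154393}{171}$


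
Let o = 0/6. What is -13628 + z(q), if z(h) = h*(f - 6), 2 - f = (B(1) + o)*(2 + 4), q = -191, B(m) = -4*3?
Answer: -26616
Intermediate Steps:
B(m) = -12
o = 0 (o = 0*(⅙) = 0)
f = 74 (f = 2 - (-12 + 0)*(2 + 4) = 2 - (-12)*6 = 2 - 1*(-72) = 2 + 72 = 74)
z(h) = 68*h (z(h) = h*(74 - 6) = h*68 = 68*h)
-13628 + z(q) = -13628 + 68*(-191) = -13628 - 12988 = -26616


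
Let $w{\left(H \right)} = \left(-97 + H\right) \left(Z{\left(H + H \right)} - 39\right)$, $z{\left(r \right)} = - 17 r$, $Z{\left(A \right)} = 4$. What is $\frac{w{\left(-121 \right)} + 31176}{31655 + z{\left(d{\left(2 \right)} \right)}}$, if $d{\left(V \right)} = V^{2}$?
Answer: $\frac{38806}{31587} \approx 1.2285$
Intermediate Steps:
$w{\left(H \right)} = 3395 - 35 H$ ($w{\left(H \right)} = \left(-97 + H\right) \left(4 - 39\right) = \left(-97 + H\right) \left(-35\right) = 3395 - 35 H$)
$\frac{w{\left(-121 \right)} + 31176}{31655 + z{\left(d{\left(2 \right)} \right)}} = \frac{\left(3395 - -4235\right) + 31176}{31655 - 17 \cdot 2^{2}} = \frac{\left(3395 + 4235\right) + 31176}{31655 - 68} = \frac{7630 + 31176}{31655 - 68} = \frac{38806}{31587}$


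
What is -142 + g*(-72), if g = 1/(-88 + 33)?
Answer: -7738/55 ≈ -140.69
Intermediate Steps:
g = -1/55 (g = 1/(-55) = -1/55 ≈ -0.018182)
-142 + g*(-72) = -142 - 1/55*(-72) = -142 + 72/55 = -7738/55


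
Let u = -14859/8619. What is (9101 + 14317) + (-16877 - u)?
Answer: 1445942/221 ≈ 6542.7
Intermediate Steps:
u = -381/221 (u = -14859*1/8619 = -381/221 ≈ -1.7240)
(9101 + 14317) + (-16877 - u) = (9101 + 14317) + (-16877 - 1*(-381/221)) = 23418 + (-16877 + 381/221) = 23418 - 3729436/221 = 1445942/221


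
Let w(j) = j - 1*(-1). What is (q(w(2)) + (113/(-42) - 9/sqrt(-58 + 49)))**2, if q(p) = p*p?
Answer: 54349/1764 + 265*I/7 ≈ 30.81 + 37.857*I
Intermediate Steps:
w(j) = 1 + j (w(j) = j + 1 = 1 + j)
q(p) = p**2
(q(w(2)) + (113/(-42) - 9/sqrt(-58 + 49)))**2 = ((1 + 2)**2 + (113/(-42) - 9/sqrt(-58 + 49)))**2 = (3**2 + (113*(-1/42) - 9*(-I/3)))**2 = (9 + (-113/42 - 9*(-I/3)))**2 = (9 + (-113/42 - (-3)*I))**2 = (9 + (-113/42 + 3*I))**2 = (265/42 + 3*I)**2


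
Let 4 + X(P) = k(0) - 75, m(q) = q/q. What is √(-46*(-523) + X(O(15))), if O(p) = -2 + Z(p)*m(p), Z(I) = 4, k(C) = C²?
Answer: √23979 ≈ 154.85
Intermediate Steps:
m(q) = 1
O(p) = 2 (O(p) = -2 + 4*1 = -2 + 4 = 2)
X(P) = -79 (X(P) = -4 + (0² - 75) = -4 + (0 - 75) = -4 - 75 = -79)
√(-46*(-523) + X(O(15))) = √(-46*(-523) - 79) = √(24058 - 79) = √23979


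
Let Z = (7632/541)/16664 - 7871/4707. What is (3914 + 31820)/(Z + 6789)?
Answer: 94772507366007/18001123721567 ≈ 5.2648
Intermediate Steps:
Z = -8865363035/5304332421 (Z = (7632*(1/541))*(1/16664) - 7871*1/4707 = (7632/541)*(1/16664) - 7871/4707 = 954/1126903 - 7871/4707 = -8865363035/5304332421 ≈ -1.6713)
(3914 + 31820)/(Z + 6789) = (3914 + 31820)/(-8865363035/5304332421 + 6789) = 35734/(36002247443134/5304332421) = 35734*(5304332421/36002247443134) = 94772507366007/18001123721567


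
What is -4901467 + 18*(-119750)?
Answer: -7056967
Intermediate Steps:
-4901467 + 18*(-119750) = -4901467 - 2155500 = -7056967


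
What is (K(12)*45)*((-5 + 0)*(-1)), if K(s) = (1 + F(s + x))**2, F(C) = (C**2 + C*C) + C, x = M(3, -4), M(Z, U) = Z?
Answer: 48860100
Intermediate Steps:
x = 3
F(C) = C + 2*C**2 (F(C) = (C**2 + C**2) + C = 2*C**2 + C = C + 2*C**2)
K(s) = (1 + (3 + s)*(7 + 2*s))**2 (K(s) = (1 + (s + 3)*(1 + 2*(s + 3)))**2 = (1 + (3 + s)*(1 + 2*(3 + s)))**2 = (1 + (3 + s)*(1 + (6 + 2*s)))**2 = (1 + (3 + s)*(7 + 2*s))**2)
(K(12)*45)*((-5 + 0)*(-1)) = ((1 + (3 + 12)*(7 + 2*12))**2*45)*((-5 + 0)*(-1)) = ((1 + 15*(7 + 24))**2*45)*(-5*(-1)) = ((1 + 15*31)**2*45)*5 = ((1 + 465)**2*45)*5 = (466**2*45)*5 = (217156*45)*5 = 9772020*5 = 48860100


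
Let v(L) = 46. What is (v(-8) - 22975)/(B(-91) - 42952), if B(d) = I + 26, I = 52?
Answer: 22929/42874 ≈ 0.53480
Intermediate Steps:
B(d) = 78 (B(d) = 52 + 26 = 78)
(v(-8) - 22975)/(B(-91) - 42952) = (46 - 22975)/(78 - 42952) = -22929/(-42874) = -22929*(-1/42874) = 22929/42874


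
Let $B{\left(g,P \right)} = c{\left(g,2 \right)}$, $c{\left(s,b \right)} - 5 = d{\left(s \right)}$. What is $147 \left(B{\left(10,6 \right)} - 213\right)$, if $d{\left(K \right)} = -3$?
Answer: $-31017$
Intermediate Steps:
$c{\left(s,b \right)} = 2$ ($c{\left(s,b \right)} = 5 - 3 = 2$)
$B{\left(g,P \right)} = 2$
$147 \left(B{\left(10,6 \right)} - 213\right) = 147 \left(2 - 213\right) = 147 \left(-211\right) = -31017$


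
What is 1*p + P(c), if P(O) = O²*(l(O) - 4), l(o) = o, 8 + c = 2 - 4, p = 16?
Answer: -1384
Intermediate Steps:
c = -10 (c = -8 + (2 - 4) = -8 - 2 = -10)
P(O) = O²*(-4 + O) (P(O) = O²*(O - 4) = O²*(-4 + O))
1*p + P(c) = 1*16 + (-10)²*(-4 - 10) = 16 + 100*(-14) = 16 - 1400 = -1384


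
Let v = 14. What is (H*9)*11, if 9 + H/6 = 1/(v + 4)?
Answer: -5313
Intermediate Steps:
H = -161/3 (H = -54 + 6/(14 + 4) = -54 + 6/18 = -54 + 6*(1/18) = -54 + ⅓ = -161/3 ≈ -53.667)
(H*9)*11 = -161/3*9*11 = -483*11 = -5313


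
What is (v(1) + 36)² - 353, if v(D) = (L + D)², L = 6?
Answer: 6872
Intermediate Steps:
v(D) = (6 + D)²
(v(1) + 36)² - 353 = ((6 + 1)² + 36)² - 353 = (7² + 36)² - 353 = (49 + 36)² - 353 = 85² - 353 = 7225 - 353 = 6872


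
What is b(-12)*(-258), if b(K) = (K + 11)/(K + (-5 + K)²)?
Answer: 258/277 ≈ 0.93141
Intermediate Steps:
b(K) = (11 + K)/(K + (-5 + K)²)
b(-12)*(-258) = ((11 - 12)/(-12 + (-5 - 12)²))*(-258) = (-1/(-12 + (-17)²))*(-258) = (-1/(-12 + 289))*(-258) = (-1/277)*(-258) = ((1/277)*(-1))*(-258) = -1/277*(-258) = 258/277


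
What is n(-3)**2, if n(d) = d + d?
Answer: 36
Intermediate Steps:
n(d) = 2*d
n(-3)**2 = (2*(-3))**2 = (-6)**2 = 36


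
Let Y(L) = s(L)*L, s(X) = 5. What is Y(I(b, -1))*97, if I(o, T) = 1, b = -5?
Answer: 485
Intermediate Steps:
Y(L) = 5*L
Y(I(b, -1))*97 = (5*1)*97 = 5*97 = 485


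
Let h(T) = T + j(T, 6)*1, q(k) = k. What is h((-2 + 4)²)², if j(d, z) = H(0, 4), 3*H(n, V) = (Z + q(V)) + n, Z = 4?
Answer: 400/9 ≈ 44.444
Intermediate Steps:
H(n, V) = 4/3 + V/3 + n/3 (H(n, V) = ((4 + V) + n)/3 = (4 + V + n)/3 = 4/3 + V/3 + n/3)
j(d, z) = 8/3 (j(d, z) = 4/3 + (⅓)*4 + (⅓)*0 = 4/3 + 4/3 + 0 = 8/3)
h(T) = 8/3 + T (h(T) = T + (8/3)*1 = T + 8/3 = 8/3 + T)
h((-2 + 4)²)² = (8/3 + (-2 + 4)²)² = (8/3 + 2²)² = (8/3 + 4)² = (20/3)² = 400/9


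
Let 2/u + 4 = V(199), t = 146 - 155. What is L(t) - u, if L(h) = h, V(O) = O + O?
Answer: -1774/197 ≈ -9.0051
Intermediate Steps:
V(O) = 2*O
t = -9
u = 1/197 (u = 2/(-4 + 2*199) = 2/(-4 + 398) = 2/394 = 2*(1/394) = 1/197 ≈ 0.0050761)
L(t) - u = -9 - 1*1/197 = -9 - 1/197 = -1774/197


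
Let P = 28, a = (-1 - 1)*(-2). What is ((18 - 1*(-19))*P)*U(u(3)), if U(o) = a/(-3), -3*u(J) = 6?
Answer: -4144/3 ≈ -1381.3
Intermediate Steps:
u(J) = -2 (u(J) = -⅓*6 = -2)
a = 4 (a = -2*(-2) = 4)
U(o) = -4/3 (U(o) = 4/(-3) = 4*(-⅓) = -4/3)
((18 - 1*(-19))*P)*U(u(3)) = ((18 - 1*(-19))*28)*(-4/3) = ((18 + 19)*28)*(-4/3) = (37*28)*(-4/3) = 1036*(-4/3) = -4144/3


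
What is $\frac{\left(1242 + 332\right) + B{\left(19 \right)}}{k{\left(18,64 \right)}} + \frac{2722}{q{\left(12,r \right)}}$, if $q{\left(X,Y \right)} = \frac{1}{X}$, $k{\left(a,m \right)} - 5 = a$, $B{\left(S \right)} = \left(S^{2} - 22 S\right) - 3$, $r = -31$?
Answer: $\frac{752786}{23} \approx 32730.0$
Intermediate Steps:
$B{\left(S \right)} = -3 + S^{2} - 22 S$
$k{\left(a,m \right)} = 5 + a$
$\frac{\left(1242 + 332\right) + B{\left(19 \right)}}{k{\left(18,64 \right)}} + \frac{2722}{q{\left(12,r \right)}} = \frac{\left(1242 + 332\right) - \left(421 - 361\right)}{5 + 18} + \frac{2722}{\frac{1}{12}} = \frac{1574 - 60}{23} + 2722 \frac{1}{\frac{1}{12}} = \left(1574 - 60\right) \frac{1}{23} + 2722 \cdot 12 = 1514 \cdot \frac{1}{23} + 32664 = \frac{1514}{23} + 32664 = \frac{752786}{23}$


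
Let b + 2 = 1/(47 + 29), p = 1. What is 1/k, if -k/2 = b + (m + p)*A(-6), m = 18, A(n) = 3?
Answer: -38/4181 ≈ -0.0090887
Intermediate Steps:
b = -151/76 (b = -2 + 1/(47 + 29) = -2 + 1/76 = -151/76 ≈ -1.9868)
k = -4181/38 (k = -2*(-151/76 + (18 + 1)*3) = -2*(-151/76 + 19*3) = -2*(-151/76 + 57) = -2*4181/76 = -4181/38 ≈ -110.03)
1/k = 1/(-4181/38) = -38/4181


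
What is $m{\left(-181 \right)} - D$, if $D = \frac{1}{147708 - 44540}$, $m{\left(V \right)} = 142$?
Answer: $\frac{14649855}{103168} \approx 142.0$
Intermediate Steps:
$D = \frac{1}{103168}$ ($D = \frac{1}{147708 - 44540} = \frac{1}{103168} \approx 9.6929 \cdot 10^{-6}$)
$m{\left(-181 \right)} - D = 142 - \frac{1}{103168} = \frac{14649855}{103168}$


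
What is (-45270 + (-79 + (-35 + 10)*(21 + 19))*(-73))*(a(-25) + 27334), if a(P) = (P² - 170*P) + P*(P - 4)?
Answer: 1103190198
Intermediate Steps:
a(P) = P² - 170*P + P*(-4 + P) (a(P) = (P² - 170*P) + P*(-4 + P) = P² - 170*P + P*(-4 + P))
(-45270 + (-79 + (-35 + 10)*(21 + 19))*(-73))*(a(-25) + 27334) = (-45270 + (-79 + (-35 + 10)*(21 + 19))*(-73))*(2*(-25)*(-87 - 25) + 27334) = (-45270 + (-79 - 25*40)*(-73))*(2*(-25)*(-112) + 27334) = (-45270 + (-79 - 1000)*(-73))*(5600 + 27334) = (-45270 - 1079*(-73))*32934 = (-45270 + 78767)*32934 = 33497*32934 = 1103190198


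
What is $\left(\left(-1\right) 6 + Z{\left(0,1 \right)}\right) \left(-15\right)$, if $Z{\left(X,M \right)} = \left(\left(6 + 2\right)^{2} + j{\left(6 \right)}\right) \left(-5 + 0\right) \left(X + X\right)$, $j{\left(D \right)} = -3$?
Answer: $90$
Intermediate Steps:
$Z{\left(X,M \right)} = - 610 X$ ($Z{\left(X,M \right)} = \left(\left(6 + 2\right)^{2} - 3\right) \left(-5 + 0\right) \left(X + X\right) = \left(8^{2} - 3\right) \left(- 5 \cdot 2 X\right) = \left(64 - 3\right) \left(- 10 X\right) = 61 \left(- 10 X\right) = - 610 X$)
$\left(\left(-1\right) 6 + Z{\left(0,1 \right)}\right) \left(-15\right) = \left(\left(-1\right) 6 - 0\right) \left(-15\right) = \left(-6 + 0\right) \left(-15\right) = \left(-6\right) \left(-15\right) = 90$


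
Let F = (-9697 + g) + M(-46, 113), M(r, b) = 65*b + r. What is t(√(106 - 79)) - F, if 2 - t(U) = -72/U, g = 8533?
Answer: -6133 + 8*√3 ≈ -6119.1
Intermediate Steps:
M(r, b) = r + 65*b
t(U) = 2 + 72/U (t(U) = 2 - (-72)/U = 2 + 72/U)
F = 6135 (F = (-9697 + 8533) + (-46 + 65*113) = -1164 + (-46 + 7345) = -1164 + 7299 = 6135)
t(√(106 - 79)) - F = (2 + 72/(√(106 - 79))) - 1*6135 = (2 + 72/(√27)) - 6135 = (2 + 72/((3*√3))) - 6135 = (2 + 72*(√3/9)) - 6135 = (2 + 8*√3) - 6135 = -6133 + 8*√3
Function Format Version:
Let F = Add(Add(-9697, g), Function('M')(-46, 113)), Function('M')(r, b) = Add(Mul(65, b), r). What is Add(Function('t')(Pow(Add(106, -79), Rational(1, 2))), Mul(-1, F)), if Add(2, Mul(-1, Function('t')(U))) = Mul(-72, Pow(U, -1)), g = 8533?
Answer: Add(-6133, Mul(8, Pow(3, Rational(1, 2)))) ≈ -6119.1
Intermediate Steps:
Function('M')(r, b) = Add(r, Mul(65, b))
Function('t')(U) = Add(2, Mul(72, Pow(U, -1))) (Function('t')(U) = Add(2, Mul(-1, Mul(-72, Pow(U, -1)))) = Add(2, Mul(72, Pow(U, -1))))
F = 6135 (F = Add(Add(-9697, 8533), Add(-46, Mul(65, 113))) = Add(-1164, Add(-46, 7345)) = Add(-1164, 7299) = 6135)
Add(Function('t')(Pow(Add(106, -79), Rational(1, 2))), Mul(-1, F)) = Add(Add(2, Mul(72, Pow(Pow(Add(106, -79), Rational(1, 2)), -1))), Mul(-1, 6135)) = Add(Add(2, Mul(72, Pow(Pow(27, Rational(1, 2)), -1))), -6135) = Add(Add(2, Mul(72, Pow(Mul(3, Pow(3, Rational(1, 2))), -1))), -6135) = Add(Add(2, Mul(72, Mul(Rational(1, 9), Pow(3, Rational(1, 2))))), -6135) = Add(Add(2, Mul(8, Pow(3, Rational(1, 2)))), -6135) = Add(-6133, Mul(8, Pow(3, Rational(1, 2))))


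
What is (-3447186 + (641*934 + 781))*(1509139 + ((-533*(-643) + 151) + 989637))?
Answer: -8092186572306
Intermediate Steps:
(-3447186 + (641*934 + 781))*(1509139 + ((-533*(-643) + 151) + 989637)) = (-3447186 + (598694 + 781))*(1509139 + ((342719 + 151) + 989637)) = (-3447186 + 599475)*(1509139 + (342870 + 989637)) = -2847711*(1509139 + 1332507) = -2847711*2841646 = -8092186572306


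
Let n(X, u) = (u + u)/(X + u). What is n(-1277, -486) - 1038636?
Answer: -1831114296/1763 ≈ -1.0386e+6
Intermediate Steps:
n(X, u) = 2*u/(X + u) (n(X, u) = (2*u)/(X + u) = 2*u/(X + u))
n(-1277, -486) - 1038636 = 2*(-486)/(-1277 - 486) - 1038636 = 2*(-486)/(-1763) - 1038636 = 2*(-486)*(-1/1763) - 1038636 = 972/1763 - 1038636 = -1831114296/1763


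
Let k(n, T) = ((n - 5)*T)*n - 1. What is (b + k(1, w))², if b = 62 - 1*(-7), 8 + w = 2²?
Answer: 7056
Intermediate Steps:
w = -4 (w = -8 + 2² = -8 + 4 = -4)
k(n, T) = -1 + T*n*(-5 + n) (k(n, T) = ((-5 + n)*T)*n - 1 = (T*(-5 + n))*n - 1 = T*n*(-5 + n) - 1 = -1 + T*n*(-5 + n))
b = 69 (b = 62 + 7 = 69)
(b + k(1, w))² = (69 + (-1 - 4*1² - 5*(-4)*1))² = (69 + (-1 - 4*1 + 20))² = (69 + (-1 - 4 + 20))² = (69 + 15)² = 84² = 7056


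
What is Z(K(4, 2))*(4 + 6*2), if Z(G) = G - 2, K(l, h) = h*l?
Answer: 96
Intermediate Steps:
Z(G) = -2 + G
Z(K(4, 2))*(4 + 6*2) = (-2 + 2*4)*(4 + 6*2) = (-2 + 8)*(4 + 12) = 6*16 = 96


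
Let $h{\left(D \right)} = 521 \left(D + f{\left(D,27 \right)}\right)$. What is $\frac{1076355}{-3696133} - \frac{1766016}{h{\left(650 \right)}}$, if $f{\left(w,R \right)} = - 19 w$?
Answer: $- \frac{133758561}{89406817175} \approx -0.0014961$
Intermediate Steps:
$h{\left(D \right)} = - 9378 D$ ($h{\left(D \right)} = 521 \left(D - 19 D\right) = 521 \left(- 18 D\right) = - 9378 D$)
$\frac{1076355}{-3696133} - \frac{1766016}{h{\left(650 \right)}} = \frac{1076355}{-3696133} - \frac{1766016}{\left(-9378\right) 650} = 1076355 \left(- \frac{1}{3696133}\right) - \frac{1766016}{-6095700} = - \frac{153765}{528019} - - \frac{49056}{169325} = - \frac{153765}{528019} + \frac{49056}{169325} = - \frac{133758561}{89406817175}$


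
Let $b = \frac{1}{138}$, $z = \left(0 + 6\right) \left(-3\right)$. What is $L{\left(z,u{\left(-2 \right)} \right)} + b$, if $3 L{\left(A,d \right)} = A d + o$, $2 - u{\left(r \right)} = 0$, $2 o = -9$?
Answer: $- \frac{931}{69} \approx -13.493$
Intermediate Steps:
$o = - \frac{9}{2}$ ($o = \frac{1}{2} \left(-9\right) = - \frac{9}{2} \approx -4.5$)
$u{\left(r \right)} = 2$ ($u{\left(r \right)} = 2 - 0 = 2 + 0 = 2$)
$z = -18$ ($z = 6 \left(-3\right) = -18$)
$L{\left(A,d \right)} = - \frac{3}{2} + \frac{A d}{3}$ ($L{\left(A,d \right)} = \frac{A d - \frac{9}{2}}{3} = \frac{- \frac{9}{2} + A d}{3} = - \frac{3}{2} + \frac{A d}{3}$)
$b = \frac{1}{138} \approx 0.0072464$
$L{\left(z,u{\left(-2 \right)} \right)} + b = \left(- \frac{3}{2} + \frac{1}{3} \left(-18\right) 2\right) + \frac{1}{138} = \left(- \frac{3}{2} - 12\right) + \frac{1}{138} = - \frac{27}{2} + \frac{1}{138} = - \frac{931}{69}$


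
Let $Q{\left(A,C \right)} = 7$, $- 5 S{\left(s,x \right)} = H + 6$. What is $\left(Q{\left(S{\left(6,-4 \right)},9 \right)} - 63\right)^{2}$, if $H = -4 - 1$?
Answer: $3136$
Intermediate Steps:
$H = -5$
$S{\left(s,x \right)} = - \frac{1}{5}$ ($S{\left(s,x \right)} = - \frac{-5 + 6}{5} = \left(- \frac{1}{5}\right) 1 = - \frac{1}{5}$)
$\left(Q{\left(S{\left(6,-4 \right)},9 \right)} - 63\right)^{2} = \left(7 - 63\right)^{2} = \left(-56\right)^{2} = 3136$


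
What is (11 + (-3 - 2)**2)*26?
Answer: 936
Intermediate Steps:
(11 + (-3 - 2)**2)*26 = (11 + (-5)**2)*26 = (11 + 25)*26 = 36*26 = 936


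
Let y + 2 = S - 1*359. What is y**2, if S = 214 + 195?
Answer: 2304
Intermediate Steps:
S = 409
y = 48 (y = -2 + (409 - 1*359) = -2 + (409 - 359) = -2 + 50 = 48)
y**2 = 48**2 = 2304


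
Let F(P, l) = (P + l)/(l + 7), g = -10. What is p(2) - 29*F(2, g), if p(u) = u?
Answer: -226/3 ≈ -75.333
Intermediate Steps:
F(P, l) = (P + l)/(7 + l)
p(2) - 29*F(2, g) = 2 - 29*(2 - 10)/(7 - 10) = 2 - 29*(-8)/(-3) = 2 - (-29)*(-8)/3 = 2 - 29*8/3 = 2 - 232/3 = -226/3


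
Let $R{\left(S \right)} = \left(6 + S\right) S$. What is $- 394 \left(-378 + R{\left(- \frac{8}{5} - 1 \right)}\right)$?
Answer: $\frac{3810374}{25} \approx 1.5242 \cdot 10^{5}$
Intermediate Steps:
$R{\left(S \right)} = S \left(6 + S\right)$
$- 394 \left(-378 + R{\left(- \frac{8}{5} - 1 \right)}\right) = - 394 \left(-378 + \left(- \frac{8}{5} - 1\right) \left(6 - \left(1 + \frac{8}{5}\right)\right)\right) = - 394 \left(-378 + \left(\left(-8\right) \frac{1}{5} - 1\right) \left(6 - \frac{13}{5}\right)\right) = - 394 \left(-378 + \left(- \frac{8}{5} - 1\right) \left(6 - \frac{13}{5}\right)\right) = - 394 \left(-378 - \frac{13 \left(6 - \frac{13}{5}\right)}{5}\right) = - 394 \left(-378 - \frac{221}{25}\right) = \left(-394\right) \left(- \frac{9671}{25}\right) = \frac{3810374}{25}$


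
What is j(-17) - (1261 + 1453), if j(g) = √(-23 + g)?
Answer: -2714 + 2*I*√10 ≈ -2714.0 + 6.3246*I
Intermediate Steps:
j(-17) - (1261 + 1453) = √(-23 - 17) - (1261 + 1453) = √(-40) - 1*2714 = 2*I*√10 - 2714 = -2714 + 2*I*√10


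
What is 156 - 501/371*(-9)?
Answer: 62385/371 ≈ 168.15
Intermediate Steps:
156 - 501/371*(-9) = 156 + 4509/371 = 62385/371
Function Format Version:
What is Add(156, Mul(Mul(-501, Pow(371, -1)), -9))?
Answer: Rational(62385, 371) ≈ 168.15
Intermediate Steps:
Add(156, Mul(Mul(-501, Pow(371, -1)), -9)) = Add(156, Mul(Mul(-501, Rational(1, 371)), -9)) = Add(156, Mul(Rational(-501, 371), -9)) = Add(156, Rational(4509, 371)) = Rational(62385, 371)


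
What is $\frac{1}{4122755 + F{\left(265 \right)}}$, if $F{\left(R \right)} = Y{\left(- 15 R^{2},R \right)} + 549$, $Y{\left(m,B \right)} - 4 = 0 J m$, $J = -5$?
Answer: $\frac{1}{4123308} \approx 2.4252 \cdot 10^{-7}$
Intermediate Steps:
$Y{\left(m,B \right)} = 4$ ($Y{\left(m,B \right)} = 4 + 0 \left(-5\right) m = 4 + 0 m = 4 + 0 = 4$)
$F{\left(R \right)} = 553$ ($F{\left(R \right)} = 4 + 549 = 553$)
$\frac{1}{4122755 + F{\left(265 \right)}} = \frac{1}{4122755 + 553} = \frac{1}{4123308}$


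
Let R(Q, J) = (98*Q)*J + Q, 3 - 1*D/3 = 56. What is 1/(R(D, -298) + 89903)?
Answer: 1/4733180 ≈ 2.1127e-7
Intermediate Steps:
D = -159 (D = 9 - 3*56 = 9 - 168 = -159)
R(Q, J) = Q + 98*J*Q (R(Q, J) = 98*J*Q + Q = Q + 98*J*Q)
1/(R(D, -298) + 89903) = 1/(-159*(1 + 98*(-298)) + 89903) = 1/(-159*(1 - 29204) + 89903) = 1/(-159*(-29203) + 89903) = 1/(4643277 + 89903) = 1/4733180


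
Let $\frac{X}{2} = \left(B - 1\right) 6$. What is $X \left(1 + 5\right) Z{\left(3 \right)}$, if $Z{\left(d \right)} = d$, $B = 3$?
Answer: $432$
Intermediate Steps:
$X = 24$ ($X = 2 \left(3 - 1\right) 6 = 2 \cdot 2 \cdot 6 = 2 \cdot 12 = 24$)
$X \left(1 + 5\right) Z{\left(3 \right)} = 24 \left(1 + 5\right) 3 = 24 \cdot 6 \cdot 3 = 144 \cdot 3 = 432$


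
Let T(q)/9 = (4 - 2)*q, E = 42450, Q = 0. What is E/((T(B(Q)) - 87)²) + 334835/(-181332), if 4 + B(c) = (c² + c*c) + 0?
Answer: -85268915/509361588 ≈ -0.16740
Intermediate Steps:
B(c) = -4 + 2*c² (B(c) = -4 + ((c² + c*c) + 0) = -4 + ((c² + c²) + 0) = -4 + (2*c² + 0) = -4 + 2*c²)
T(q) = 18*q (T(q) = 9*((4 - 2)*q) = 9*(2*q) = 18*q)
E/((T(B(Q)) - 87)²) + 334835/(-181332) = 42450/((18*(-4 + 2*0²) - 87)²) + 334835/(-181332) = 42450/((18*(-4 + 2*0) - 87)²) + 334835*(-1/181332) = 42450/((18*(-4 + 0) - 87)²) - 334835/181332 = 42450/((18*(-4) - 87)²) - 334835/181332 = 42450/((-72 - 87)²) - 334835/181332 = 42450/((-159)²) - 334835/181332 = 42450/25281 - 334835/181332 = 42450*(1/25281) - 334835/181332 = 14150/8427 - 334835/181332 = -85268915/509361588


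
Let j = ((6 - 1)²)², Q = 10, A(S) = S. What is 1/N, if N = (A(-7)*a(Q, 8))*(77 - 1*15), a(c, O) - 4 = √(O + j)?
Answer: 2/133889 - √633/267778 ≈ -7.9019e-5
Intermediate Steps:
j = 625 (j = (5²)² = 25² = 625)
a(c, O) = 4 + √(625 + O) (a(c, O) = 4 + √(O + 625) = 4 + √(625 + O))
N = -1736 - 434*√633 (N = (-7*(4 + √(625 + 8)))*(77 - 1*15) = (-7*(4 + √633))*(77 - 15) = (-28 - 7*√633)*62 = -1736 - 434*√633 ≈ -12655.)
1/N = 1/(-1736 - 434*√633)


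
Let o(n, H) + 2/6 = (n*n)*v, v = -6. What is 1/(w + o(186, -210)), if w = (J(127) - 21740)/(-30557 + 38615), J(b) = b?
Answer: -8058/1672671707 ≈ -4.8174e-6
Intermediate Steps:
o(n, H) = -⅓ - 6*n² (o(n, H) = -⅓ + (n*n)*(-6) = -⅓ + n²*(-6) = -⅓ - 6*n²)
w = -21613/8058 (w = (127 - 21740)/(-30557 + 38615) = -21613/8058 ≈ -2.6822)
1/(w + o(186, -210)) = 1/(-21613/8058 + (-⅓ - 6*186²)) = 1/(-21613/8058 + (-⅓ - 6*34596)) = 1/(-21613/8058 + (-⅓ - 207576)) = 1/(-21613/8058 - 622729/3) = 1/(-1672671707/8058) = -8058/1672671707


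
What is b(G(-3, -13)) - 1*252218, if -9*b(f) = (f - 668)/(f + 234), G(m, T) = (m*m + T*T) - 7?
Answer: -919334113/3645 ≈ -2.5222e+5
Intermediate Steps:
G(m, T) = -7 + T² + m² (G(m, T) = (m² + T²) - 7 = (T² + m²) - 7 = -7 + T² + m²)
b(f) = -(-668 + f)/(9*(234 + f)) (b(f) = -(f - 668)/(9*(f + 234)) = -(-668 + f)/(9*(234 + f)))
b(G(-3, -13)) - 1*252218 = (668 - (-7 + (-13)² + (-3)²))/(9*(234 + (-7 + (-13)² + (-3)²))) - 1*252218 = (668 - (-7 + 169 + 9))/(9*(234 + (-7 + 169 + 9))) - 252218 = (668 - 1*171)/(9*(234 + 171)) - 252218 = (⅑)*(668 - 171)/405 - 252218 = (⅑)*(1/405)*497 - 252218 = 497/3645 - 252218 = -919334113/3645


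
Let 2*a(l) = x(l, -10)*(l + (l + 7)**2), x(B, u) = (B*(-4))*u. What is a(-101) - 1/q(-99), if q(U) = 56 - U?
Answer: -2734928501/155 ≈ -1.7645e+7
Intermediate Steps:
x(B, u) = -4*B*u (x(B, u) = (-4*B)*u = -4*B*u)
a(l) = 20*l*(l + (7 + l)**2) (a(l) = ((-4*l*(-10))*(l + (l + 7)**2))/2 = ((40*l)*(l + (7 + l)**2))/2 = (40*l*(l + (7 + l)**2))/2 = 20*l*(l + (7 + l)**2))
a(-101) - 1/q(-99) = 20*(-101)*(-101 + (7 - 101)**2) - 1/(56 - 1*(-99)) = 20*(-101)*(-101 + (-94)**2) - 1/(56 + 99) = 20*(-101)*(-101 + 8836) - 1/155 = 20*(-101)*8735 - 1*1/155 = -17644700 - 1/155 = -2734928501/155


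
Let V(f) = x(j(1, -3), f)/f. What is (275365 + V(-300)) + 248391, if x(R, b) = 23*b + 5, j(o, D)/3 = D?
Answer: 31426739/60 ≈ 5.2378e+5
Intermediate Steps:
j(o, D) = 3*D
x(R, b) = 5 + 23*b
V(f) = (5 + 23*f)/f
(275365 + V(-300)) + 248391 = (275365 + (23 + 5/(-300))) + 248391 = (275365 + (23 + 5*(-1/300))) + 248391 = (275365 + (23 - 1/60)) + 248391 = (275365 + 1379/60) + 248391 = 16523279/60 + 248391 = 31426739/60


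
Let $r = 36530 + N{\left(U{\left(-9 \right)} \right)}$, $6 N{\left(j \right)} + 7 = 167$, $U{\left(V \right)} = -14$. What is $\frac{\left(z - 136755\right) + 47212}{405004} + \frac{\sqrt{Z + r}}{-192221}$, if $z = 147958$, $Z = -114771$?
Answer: $\frac{58415}{405004} - \frac{i \sqrt{703929}}{576663} \approx 0.14423 - 0.0014549 i$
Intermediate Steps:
$N{\left(j \right)} = \frac{80}{3}$ ($N{\left(j \right)} = - \frac{7}{6} + \frac{1}{6} \cdot 167 = - \frac{7}{6} + \frac{167}{6} = \frac{80}{3}$)
$r = \frac{109670}{3}$ ($r = 36530 + \frac{80}{3} = \frac{109670}{3} \approx 36557.0$)
$\frac{\left(z - 136755\right) + 47212}{405004} + \frac{\sqrt{Z + r}}{-192221} = \frac{\left(147958 - 136755\right) + 47212}{405004} + \frac{\sqrt{-114771 + \frac{109670}{3}}}{-192221} = \left(11203 + 47212\right) \frac{1}{405004} + \sqrt{- \frac{234643}{3}} \left(- \frac{1}{192221}\right) = 58415 \cdot \frac{1}{405004} + \frac{i \sqrt{703929}}{3} \left(- \frac{1}{192221}\right) = \frac{58415}{405004} - \frac{i \sqrt{703929}}{576663}$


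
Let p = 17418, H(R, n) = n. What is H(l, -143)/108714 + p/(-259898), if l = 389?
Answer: -965372933/14127275586 ≈ -0.068334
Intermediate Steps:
H(l, -143)/108714 + p/(-259898) = -143/108714 + 17418/(-259898) = -143*1/108714 + 17418*(-1/259898) = -143/108714 - 8709/129949 = -965372933/14127275586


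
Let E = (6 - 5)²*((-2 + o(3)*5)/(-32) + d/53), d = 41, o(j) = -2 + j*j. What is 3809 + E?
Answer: 6459627/1696 ≈ 3808.7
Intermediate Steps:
o(j) = -2 + j²
E = -437/1696 (E = (6 - 5)²*((-2 + (-2 + 3²)*5)/(-32) + 41/53) = 1²*((-2 + (-2 + 9)*5)*(-1/32) + 41*(1/53)) = 1*((-2 + 7*5)*(-1/32) + 41/53) = 1*((-2 + 35)*(-1/32) + 41/53) = 1*(33*(-1/32) + 41/53) = 1*(-33/32 + 41/53) = 1*(-437/1696) = -437/1696 ≈ -0.25767)
3809 + E = 3809 - 437/1696 = 6459627/1696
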